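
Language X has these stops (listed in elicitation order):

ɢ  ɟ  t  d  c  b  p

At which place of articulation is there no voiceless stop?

place of articulation  voiceless  voiced  
bilabial          p         b       
alveolar          t         d       
palatal           c         ɟ       
uvular            —         ɢ       
Every place of articulation has a voiceless member except uvular, where /q/ would be expected.

uvular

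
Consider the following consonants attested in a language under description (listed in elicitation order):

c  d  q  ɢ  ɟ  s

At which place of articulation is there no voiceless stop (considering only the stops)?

Voiceless: /c/ (palatal), /q/ (uvular).
Voiced: /d/ (alveolar), /ɟ/ (palatal), /ɢ/ (uvular).
Every place of articulation has a voiceless member except alveolar, where /t/ would be expected.

alveolar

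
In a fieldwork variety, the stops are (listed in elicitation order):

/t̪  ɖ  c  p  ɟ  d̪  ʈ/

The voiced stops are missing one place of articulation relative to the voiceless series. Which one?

bilabial

place of articulation  voiceless  voiced  
bilabial          p         —       
dental            t̪        d̪      
retroflex         ʈ         ɖ       
palatal           c         ɟ       
Every place of articulation has a voiced member except bilabial, where /b/ would be expected.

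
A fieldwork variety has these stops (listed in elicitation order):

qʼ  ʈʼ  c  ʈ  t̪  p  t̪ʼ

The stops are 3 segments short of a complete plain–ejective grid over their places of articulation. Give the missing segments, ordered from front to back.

/pʼ/, /cʼ/, /q/

Plain: /p/ (bilabial), /t̪/ (dental), /ʈ/ (retroflex), /c/ (palatal).
Ejective: /t̪ʼ/ (dental), /ʈʼ/ (retroflex), /qʼ/ (uvular).
Gaps, from front to back: bilabial lacks ejective (/pʼ/); palatal lacks ejective (/cʼ/); uvular lacks plain (/q/).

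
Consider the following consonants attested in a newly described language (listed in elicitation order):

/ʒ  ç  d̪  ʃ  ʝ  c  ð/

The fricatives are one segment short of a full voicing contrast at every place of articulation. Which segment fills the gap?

/θ/

Voiceless: /ʃ/ (postalveolar), /ç/ (palatal).
Voiced: /ð/ (dental), /ʒ/ (postalveolar), /ʝ/ (palatal).
The dental row has no voiceless member, so the gap is the voiceless dental fricative /θ/.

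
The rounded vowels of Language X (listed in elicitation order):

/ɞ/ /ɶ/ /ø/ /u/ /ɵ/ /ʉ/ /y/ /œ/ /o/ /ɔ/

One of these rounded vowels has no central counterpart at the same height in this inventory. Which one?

High: /y/ ~ /ʉ/ ~ /u/
High-mid: /ø/ ~ /ɵ/ ~ /o/
Low-mid: /œ/ ~ /ɞ/ ~ /ɔ/
Low: only /ɶ/ (front); no central partner.
So /ɶ/ is the unpaired segment.

/ɶ/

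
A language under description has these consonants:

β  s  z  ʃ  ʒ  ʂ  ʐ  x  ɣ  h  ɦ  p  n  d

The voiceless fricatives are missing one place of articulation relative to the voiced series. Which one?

bilabial

bilabial: voiceless —, voiced /β/.
alveolar: voiceless /s/, voiced /z/.
postalveolar: voiceless /ʃ/, voiced /ʒ/.
retroflex: voiceless /ʂ/, voiced /ʐ/.
velar: voiceless /x/, voiced /ɣ/.
glottal: voiceless /h/, voiced /ɦ/.
Every place of articulation has a voiceless member except bilabial, where /ɸ/ would be expected.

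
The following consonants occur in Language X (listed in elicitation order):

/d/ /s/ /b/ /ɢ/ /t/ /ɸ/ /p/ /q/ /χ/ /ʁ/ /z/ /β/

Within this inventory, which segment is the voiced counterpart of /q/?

/ɢ/

/q/ is a voiceless uvular stop.
The voiced counterpart is a voiced uvular stop — in this inventory, /ɢ/.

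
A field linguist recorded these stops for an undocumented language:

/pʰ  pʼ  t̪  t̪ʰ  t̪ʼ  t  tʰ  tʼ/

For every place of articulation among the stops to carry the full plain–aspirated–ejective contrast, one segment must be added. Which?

bilabial: plain —, aspirated /pʰ/, ejective /pʼ/.
dental: plain /t̪/, aspirated /t̪ʰ/, ejective /t̪ʼ/.
alveolar: plain /t/, aspirated /tʰ/, ejective /tʼ/.
The bilabial row has no plain member, so the gap is the plain bilabial stop /p/.

/p/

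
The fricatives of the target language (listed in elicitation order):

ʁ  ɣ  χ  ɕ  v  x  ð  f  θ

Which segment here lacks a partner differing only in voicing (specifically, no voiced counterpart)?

/ɕ/

Labiodental: /f/ ~ /v/
Dental: /θ/ ~ /ð/
Velar: /x/ ~ /ɣ/
Uvular: /χ/ ~ /ʁ/
Alveolo-palatal: only /ɕ/ (voiceless); no voiced partner.
So /ɕ/ is the unpaired segment.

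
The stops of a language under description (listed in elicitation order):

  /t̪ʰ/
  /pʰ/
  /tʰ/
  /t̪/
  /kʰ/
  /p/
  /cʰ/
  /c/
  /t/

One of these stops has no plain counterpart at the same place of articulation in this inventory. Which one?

Bilabial: /p/ ~ /pʰ/
Dental: /t̪/ ~ /t̪ʰ/
Alveolar: /t/ ~ /tʰ/
Palatal: /c/ ~ /cʰ/
Velar: only /kʰ/ (aspirated); no plain partner.
So /kʰ/ is the unpaired segment.

/kʰ/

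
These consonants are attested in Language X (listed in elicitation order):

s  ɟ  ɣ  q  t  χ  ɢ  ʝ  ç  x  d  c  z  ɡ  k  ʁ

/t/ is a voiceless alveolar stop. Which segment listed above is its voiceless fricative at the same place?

The voiceless fricative at the same place is a voiceless alveolar fricative — in this inventory, /s/.

/s/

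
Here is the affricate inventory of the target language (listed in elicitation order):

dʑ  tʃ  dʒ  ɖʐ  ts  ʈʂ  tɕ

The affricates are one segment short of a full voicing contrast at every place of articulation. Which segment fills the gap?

/dz/

place of articulation  voiceless  voiced  
alveolar          ts        —       
postalveolar      tʃ        dʒ      
retroflex         ʈʂ        ɖʐ      
alveolo-palatal   tɕ        dʑ      
The alveolar row has no voiced member, so the gap is the voiced alveolar affricate /dz/.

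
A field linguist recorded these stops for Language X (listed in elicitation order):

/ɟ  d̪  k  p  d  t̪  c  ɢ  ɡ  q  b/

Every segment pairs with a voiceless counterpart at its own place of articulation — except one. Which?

Bilabial: /p/ ~ /b/
Dental: /t̪/ ~ /d̪/
Palatal: /c/ ~ /ɟ/
Velar: /k/ ~ /ɡ/
Uvular: /q/ ~ /ɢ/
Alveolar: only /d/ (voiced); no voiceless partner.
So /d/ is the unpaired segment.

/d/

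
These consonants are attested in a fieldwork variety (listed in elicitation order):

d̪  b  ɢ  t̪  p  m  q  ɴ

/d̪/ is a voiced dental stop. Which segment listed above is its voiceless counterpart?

The voiceless counterpart is a voiceless dental stop — in this inventory, /t̪/.

/t̪/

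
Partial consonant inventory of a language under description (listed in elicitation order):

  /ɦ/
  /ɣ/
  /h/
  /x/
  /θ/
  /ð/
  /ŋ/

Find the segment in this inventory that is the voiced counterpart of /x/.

/ɣ/

/x/ is a voiceless velar fricative.
The voiced counterpart is a voiced velar fricative — in this inventory, /ɣ/.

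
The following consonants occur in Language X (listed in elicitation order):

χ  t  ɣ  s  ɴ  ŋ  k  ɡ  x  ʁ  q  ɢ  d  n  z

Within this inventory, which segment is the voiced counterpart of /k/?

/ɡ/

/k/ is a voiceless velar stop.
The voiced counterpart is a voiced velar stop — in this inventory, /ɡ/.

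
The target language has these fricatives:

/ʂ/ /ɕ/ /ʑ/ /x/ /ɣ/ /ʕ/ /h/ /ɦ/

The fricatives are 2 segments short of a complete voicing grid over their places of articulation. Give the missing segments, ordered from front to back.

retroflex: voiceless /ʂ/, voiced —.
alveolo-palatal: voiceless /ɕ/, voiced /ʑ/.
velar: voiceless /x/, voiced /ɣ/.
pharyngeal: voiceless —, voiced /ʕ/.
glottal: voiceless /h/, voiced /ɦ/.
Gaps, from front to back: retroflex lacks voiced (/ʐ/); pharyngeal lacks voiceless (/ħ/).

/ʐ/, /ħ/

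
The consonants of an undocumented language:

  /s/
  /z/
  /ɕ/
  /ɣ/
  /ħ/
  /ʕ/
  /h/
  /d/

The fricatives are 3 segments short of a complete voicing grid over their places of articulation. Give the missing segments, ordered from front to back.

/ʑ/, /x/, /ɦ/

place of articulation  voiceless  voiced  
alveolar          s         z       
alveolo-palatal   ɕ         —       
velar             —         ɣ       
pharyngeal        ħ         ʕ       
glottal           h         —       
Gaps, from front to back: alveolo-palatal lacks voiced (/ʑ/); velar lacks voiceless (/x/); glottal lacks voiced (/ɦ/).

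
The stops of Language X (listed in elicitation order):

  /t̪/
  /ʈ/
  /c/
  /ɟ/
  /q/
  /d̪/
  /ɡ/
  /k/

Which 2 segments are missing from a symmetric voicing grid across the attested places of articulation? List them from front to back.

place of articulation  voiceless  voiced  
dental            t̪        d̪      
retroflex         ʈ         —       
palatal           c         ɟ       
velar             k         ɡ       
uvular            q         —       
Gaps, from front to back: retroflex lacks voiced (/ɖ/); uvular lacks voiced (/ɢ/).

/ɖ/, /ɢ/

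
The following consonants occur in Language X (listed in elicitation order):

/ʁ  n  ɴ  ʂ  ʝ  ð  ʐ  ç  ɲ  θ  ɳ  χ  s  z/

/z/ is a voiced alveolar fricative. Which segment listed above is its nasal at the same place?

/n/

The nasal at the same place is an alveolar nasal — in this inventory, /n/.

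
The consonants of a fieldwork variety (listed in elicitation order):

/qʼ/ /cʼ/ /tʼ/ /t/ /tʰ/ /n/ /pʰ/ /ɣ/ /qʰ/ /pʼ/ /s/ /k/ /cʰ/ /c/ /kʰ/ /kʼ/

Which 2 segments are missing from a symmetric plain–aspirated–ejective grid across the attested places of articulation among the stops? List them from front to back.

/p/, /q/

Plain: /t/ (alveolar), /c/ (palatal), /k/ (velar).
Aspirated: /pʰ/ (bilabial), /tʰ/ (alveolar), /cʰ/ (palatal), /kʰ/ (velar), /qʰ/ (uvular).
Ejective: /pʼ/ (bilabial), /tʼ/ (alveolar), /cʼ/ (palatal), /kʼ/ (velar), /qʼ/ (uvular).
Gaps, from front to back: bilabial lacks plain (/p/); uvular lacks plain (/q/).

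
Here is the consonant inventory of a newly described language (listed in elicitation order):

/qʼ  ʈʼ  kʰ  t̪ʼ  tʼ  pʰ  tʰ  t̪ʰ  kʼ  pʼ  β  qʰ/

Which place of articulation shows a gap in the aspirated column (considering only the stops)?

retroflex

place of articulation  aspirated  ejective
bilabial          pʰ        pʼ      
dental            t̪ʰ       t̪ʼ     
alveolar          tʰ        tʼ      
retroflex         —         ʈʼ      
velar             kʰ        kʼ      
uvular            qʰ        qʼ      
Every place of articulation has an aspirated member except retroflex, where /ʈʰ/ would be expected.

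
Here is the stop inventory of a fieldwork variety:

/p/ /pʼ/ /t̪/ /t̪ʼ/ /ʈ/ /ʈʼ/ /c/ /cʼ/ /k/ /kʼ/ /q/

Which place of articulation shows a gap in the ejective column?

Plain: /p/ (bilabial), /t̪/ (dental), /ʈ/ (retroflex), /c/ (palatal), /k/ (velar), /q/ (uvular).
Ejective: /pʼ/ (bilabial), /t̪ʼ/ (dental), /ʈʼ/ (retroflex), /cʼ/ (palatal), /kʼ/ (velar).
Every place of articulation has an ejective member except uvular, where /qʼ/ would be expected.

uvular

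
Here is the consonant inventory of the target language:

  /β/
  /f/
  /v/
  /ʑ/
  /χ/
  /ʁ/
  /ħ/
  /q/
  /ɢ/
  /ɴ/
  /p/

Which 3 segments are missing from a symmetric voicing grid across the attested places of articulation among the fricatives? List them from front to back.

Voiceless: /f/ (labiodental), /χ/ (uvular), /ħ/ (pharyngeal).
Voiced: /β/ (bilabial), /v/ (labiodental), /ʑ/ (alveolo-palatal), /ʁ/ (uvular).
Gaps, from front to back: bilabial lacks voiceless (/ɸ/); alveolo-palatal lacks voiceless (/ɕ/); pharyngeal lacks voiced (/ʕ/).

/ɸ/, /ɕ/, /ʕ/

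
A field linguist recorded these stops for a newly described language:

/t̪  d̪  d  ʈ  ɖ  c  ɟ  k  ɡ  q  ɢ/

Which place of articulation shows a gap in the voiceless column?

dental: voiceless /t̪/, voiced /d̪/.
alveolar: voiceless —, voiced /d/.
retroflex: voiceless /ʈ/, voiced /ɖ/.
palatal: voiceless /c/, voiced /ɟ/.
velar: voiceless /k/, voiced /ɡ/.
uvular: voiceless /q/, voiced /ɢ/.
Every place of articulation has a voiceless member except alveolar, where /t/ would be expected.

alveolar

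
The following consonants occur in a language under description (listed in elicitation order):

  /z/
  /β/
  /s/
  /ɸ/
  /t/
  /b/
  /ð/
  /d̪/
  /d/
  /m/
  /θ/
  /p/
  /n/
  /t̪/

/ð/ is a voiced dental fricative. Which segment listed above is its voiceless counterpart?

/θ/

The voiceless counterpart is a voiceless dental fricative — in this inventory, /θ/.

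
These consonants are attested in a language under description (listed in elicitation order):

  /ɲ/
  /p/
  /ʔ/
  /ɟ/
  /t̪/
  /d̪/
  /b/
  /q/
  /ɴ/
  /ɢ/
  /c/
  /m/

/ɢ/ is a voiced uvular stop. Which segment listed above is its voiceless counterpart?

The voiceless counterpart is a voiceless uvular stop — in this inventory, /q/.

/q/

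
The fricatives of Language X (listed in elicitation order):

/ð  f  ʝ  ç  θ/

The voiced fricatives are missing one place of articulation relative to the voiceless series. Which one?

labiodental: voiceless /f/, voiced —.
dental: voiceless /θ/, voiced /ð/.
palatal: voiceless /ç/, voiced /ʝ/.
Every place of articulation has a voiced member except labiodental, where /v/ would be expected.

labiodental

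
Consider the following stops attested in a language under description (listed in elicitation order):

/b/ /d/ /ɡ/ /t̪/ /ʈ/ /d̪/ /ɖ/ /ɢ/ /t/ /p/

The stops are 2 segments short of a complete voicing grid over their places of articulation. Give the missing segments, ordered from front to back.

/k/, /q/

bilabial: voiceless /p/, voiced /b/.
dental: voiceless /t̪/, voiced /d̪/.
alveolar: voiceless /t/, voiced /d/.
retroflex: voiceless /ʈ/, voiced /ɖ/.
velar: voiceless —, voiced /ɡ/.
uvular: voiceless —, voiced /ɢ/.
Gaps, from front to back: velar lacks voiceless (/k/); uvular lacks voiceless (/q/).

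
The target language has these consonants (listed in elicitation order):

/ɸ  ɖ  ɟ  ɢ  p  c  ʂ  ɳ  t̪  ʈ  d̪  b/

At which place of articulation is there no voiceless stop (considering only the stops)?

place of articulation  voiceless  voiced  
bilabial          p         b       
dental            t̪        d̪      
retroflex         ʈ         ɖ       
palatal           c         ɟ       
uvular            —         ɢ       
Every place of articulation has a voiceless member except uvular, where /q/ would be expected.

uvular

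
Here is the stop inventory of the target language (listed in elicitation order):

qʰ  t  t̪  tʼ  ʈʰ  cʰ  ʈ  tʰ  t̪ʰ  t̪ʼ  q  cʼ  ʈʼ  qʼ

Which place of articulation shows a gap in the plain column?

palatal

dental: plain /t̪/, aspirated /t̪ʰ/, ejective /t̪ʼ/.
alveolar: plain /t/, aspirated /tʰ/, ejective /tʼ/.
retroflex: plain /ʈ/, aspirated /ʈʰ/, ejective /ʈʼ/.
palatal: plain —, aspirated /cʰ/, ejective /cʼ/.
uvular: plain /q/, aspirated /qʰ/, ejective /qʼ/.
Every place of articulation has a plain member except palatal, where /c/ would be expected.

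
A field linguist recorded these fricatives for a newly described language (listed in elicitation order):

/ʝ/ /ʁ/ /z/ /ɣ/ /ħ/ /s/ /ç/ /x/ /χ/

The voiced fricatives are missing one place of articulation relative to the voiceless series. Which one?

pharyngeal

Voiceless: /s/ (alveolar), /ç/ (palatal), /x/ (velar), /χ/ (uvular), /ħ/ (pharyngeal).
Voiced: /z/ (alveolar), /ʝ/ (palatal), /ɣ/ (velar), /ʁ/ (uvular).
Every place of articulation has a voiced member except pharyngeal, where /ʕ/ would be expected.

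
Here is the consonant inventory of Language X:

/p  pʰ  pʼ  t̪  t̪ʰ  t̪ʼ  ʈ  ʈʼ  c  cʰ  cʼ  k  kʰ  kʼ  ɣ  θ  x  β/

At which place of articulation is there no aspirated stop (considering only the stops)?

Plain: /p/ (bilabial), /t̪/ (dental), /ʈ/ (retroflex), /c/ (palatal), /k/ (velar).
Aspirated: /pʰ/ (bilabial), /t̪ʰ/ (dental), /cʰ/ (palatal), /kʰ/ (velar).
Ejective: /pʼ/ (bilabial), /t̪ʼ/ (dental), /ʈʼ/ (retroflex), /cʼ/ (palatal), /kʼ/ (velar).
Every place of articulation has an aspirated member except retroflex, where /ʈʰ/ would be expected.

retroflex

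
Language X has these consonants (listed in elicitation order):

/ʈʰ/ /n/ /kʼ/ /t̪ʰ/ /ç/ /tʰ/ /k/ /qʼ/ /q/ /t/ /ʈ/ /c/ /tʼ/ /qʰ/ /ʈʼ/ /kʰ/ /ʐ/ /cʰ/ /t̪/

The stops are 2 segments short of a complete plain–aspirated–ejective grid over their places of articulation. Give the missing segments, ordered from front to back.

/t̪ʼ/, /cʼ/

Plain: /t̪/ (dental), /t/ (alveolar), /ʈ/ (retroflex), /c/ (palatal), /k/ (velar), /q/ (uvular).
Aspirated: /t̪ʰ/ (dental), /tʰ/ (alveolar), /ʈʰ/ (retroflex), /cʰ/ (palatal), /kʰ/ (velar), /qʰ/ (uvular).
Ejective: /tʼ/ (alveolar), /ʈʼ/ (retroflex), /kʼ/ (velar), /qʼ/ (uvular).
Gaps, from front to back: dental lacks ejective (/t̪ʼ/); palatal lacks ejective (/cʼ/).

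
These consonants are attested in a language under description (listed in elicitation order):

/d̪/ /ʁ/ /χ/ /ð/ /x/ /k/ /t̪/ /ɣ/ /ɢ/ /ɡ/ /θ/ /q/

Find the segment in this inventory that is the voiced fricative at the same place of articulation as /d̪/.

/ð/

/d̪/ is a voiced dental stop.
The voiced fricative at the same place is a voiced dental fricative — in this inventory, /ð/.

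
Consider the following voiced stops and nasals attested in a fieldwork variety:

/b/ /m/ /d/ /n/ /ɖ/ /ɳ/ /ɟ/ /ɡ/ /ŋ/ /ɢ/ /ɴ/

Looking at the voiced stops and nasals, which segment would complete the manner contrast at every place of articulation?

place of articulation  oral stop  nasal   
bilabial          b         m       
alveolar          d         n       
retroflex         ɖ         ɳ       
palatal           ɟ         —       
velar             ɡ         ŋ       
uvular            ɢ         ɴ       
The palatal row has no nasal member, so the gap is the palatal nasal /ɲ/.

/ɲ/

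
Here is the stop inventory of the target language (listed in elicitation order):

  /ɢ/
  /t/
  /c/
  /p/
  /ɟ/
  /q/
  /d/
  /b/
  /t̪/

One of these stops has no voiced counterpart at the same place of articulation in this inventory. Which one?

/t̪/

Bilabial: /p/ ~ /b/
Alveolar: /t/ ~ /d/
Palatal: /c/ ~ /ɟ/
Uvular: /q/ ~ /ɢ/
Dental: only /t̪/ (voiceless); no voiced partner.
So /t̪/ is the unpaired segment.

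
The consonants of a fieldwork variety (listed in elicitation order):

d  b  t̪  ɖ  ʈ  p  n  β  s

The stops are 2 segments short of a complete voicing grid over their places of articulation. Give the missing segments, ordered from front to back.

bilabial: voiceless /p/, voiced /b/.
dental: voiceless /t̪/, voiced —.
alveolar: voiceless —, voiced /d/.
retroflex: voiceless /ʈ/, voiced /ɖ/.
Gaps, from front to back: dental lacks voiced (/d̪/); alveolar lacks voiceless (/t/).

/d̪/, /t/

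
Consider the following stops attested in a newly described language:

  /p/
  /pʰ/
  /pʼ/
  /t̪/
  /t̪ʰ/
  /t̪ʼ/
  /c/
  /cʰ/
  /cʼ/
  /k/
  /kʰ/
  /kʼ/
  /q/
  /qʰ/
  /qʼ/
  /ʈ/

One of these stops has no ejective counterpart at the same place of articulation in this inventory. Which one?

Bilabial: /p/ ~ /pʰ/ ~ /pʼ/
Dental: /t̪/ ~ /t̪ʰ/ ~ /t̪ʼ/
Palatal: /c/ ~ /cʰ/ ~ /cʼ/
Velar: /k/ ~ /kʰ/ ~ /kʼ/
Uvular: /q/ ~ /qʰ/ ~ /qʼ/
Retroflex: only /ʈ/ (plain); no ejective partner.
So /ʈ/ is the unpaired segment.

/ʈ/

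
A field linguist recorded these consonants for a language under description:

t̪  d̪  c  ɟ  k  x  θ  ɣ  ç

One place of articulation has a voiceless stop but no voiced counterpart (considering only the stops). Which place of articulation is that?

Voiceless: /t̪/ (dental), /c/ (palatal), /k/ (velar).
Voiced: /d̪/ (dental), /ɟ/ (palatal).
Every place of articulation has a voiced member except velar, where /ɡ/ would be expected.

velar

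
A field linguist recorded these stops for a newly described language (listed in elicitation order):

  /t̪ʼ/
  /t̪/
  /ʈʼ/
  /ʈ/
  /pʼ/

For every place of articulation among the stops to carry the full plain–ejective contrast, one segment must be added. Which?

/p/

Plain: /t̪/ (dental), /ʈ/ (retroflex).
Ejective: /pʼ/ (bilabial), /t̪ʼ/ (dental), /ʈʼ/ (retroflex).
The bilabial row has no plain member, so the gap is the plain bilabial stop /p/.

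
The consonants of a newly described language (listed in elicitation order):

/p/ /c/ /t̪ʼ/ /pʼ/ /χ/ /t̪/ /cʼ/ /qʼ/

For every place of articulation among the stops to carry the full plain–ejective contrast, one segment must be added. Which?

/q/

place of articulation  plain     ejective
bilabial          p         pʼ      
dental            t̪        t̪ʼ     
palatal           c         cʼ      
uvular            —         qʼ      
The uvular row has no plain member, so the gap is the plain uvular stop /q/.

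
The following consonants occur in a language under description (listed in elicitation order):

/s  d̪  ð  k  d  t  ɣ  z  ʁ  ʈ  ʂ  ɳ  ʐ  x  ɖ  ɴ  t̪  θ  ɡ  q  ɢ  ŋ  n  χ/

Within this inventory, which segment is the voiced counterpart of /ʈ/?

/ʈ/ is a voiceless retroflex stop.
The voiced counterpart is a voiced retroflex stop — in this inventory, /ɖ/.

/ɖ/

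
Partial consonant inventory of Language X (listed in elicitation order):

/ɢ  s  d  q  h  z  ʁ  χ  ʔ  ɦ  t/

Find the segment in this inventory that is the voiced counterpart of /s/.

/z/

/s/ is a voiceless alveolar fricative.
The voiced counterpart is a voiced alveolar fricative — in this inventory, /z/.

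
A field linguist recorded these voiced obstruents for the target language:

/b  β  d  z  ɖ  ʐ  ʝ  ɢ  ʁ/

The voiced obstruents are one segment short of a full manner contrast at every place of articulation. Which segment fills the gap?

/ɟ/

bilabial: stop /b/, fricative /β/.
alveolar: stop /d/, fricative /z/.
retroflex: stop /ɖ/, fricative /ʐ/.
palatal: stop —, fricative /ʝ/.
uvular: stop /ɢ/, fricative /ʁ/.
The palatal row has no stop member, so the gap is the palatal stop /ɟ/.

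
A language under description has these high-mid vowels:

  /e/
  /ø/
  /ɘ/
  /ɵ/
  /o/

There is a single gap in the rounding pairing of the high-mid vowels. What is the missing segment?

front: unrounded /e/, rounded /ø/.
central: unrounded /ɘ/, rounded /ɵ/.
back: unrounded —, rounded /o/.
The back row has no unrounded member, so the gap is the back unrounded vowel /ɤ/.

/ɤ/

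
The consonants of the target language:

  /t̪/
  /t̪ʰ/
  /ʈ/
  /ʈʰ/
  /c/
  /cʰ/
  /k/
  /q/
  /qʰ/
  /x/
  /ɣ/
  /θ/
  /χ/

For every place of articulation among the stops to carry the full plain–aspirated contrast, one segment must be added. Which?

/kʰ/

Plain: /t̪/ (dental), /ʈ/ (retroflex), /c/ (palatal), /k/ (velar), /q/ (uvular).
Aspirated: /t̪ʰ/ (dental), /ʈʰ/ (retroflex), /cʰ/ (palatal), /qʰ/ (uvular).
The velar row has no aspirated member, so the gap is the aspirated velar stop /kʰ/.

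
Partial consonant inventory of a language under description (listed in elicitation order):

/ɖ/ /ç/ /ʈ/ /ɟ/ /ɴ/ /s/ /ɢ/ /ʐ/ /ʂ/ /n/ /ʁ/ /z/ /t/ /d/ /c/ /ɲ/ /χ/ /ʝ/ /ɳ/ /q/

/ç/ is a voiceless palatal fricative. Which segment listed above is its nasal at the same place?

/ɲ/

The nasal at the same place is a palatal nasal — in this inventory, /ɲ/.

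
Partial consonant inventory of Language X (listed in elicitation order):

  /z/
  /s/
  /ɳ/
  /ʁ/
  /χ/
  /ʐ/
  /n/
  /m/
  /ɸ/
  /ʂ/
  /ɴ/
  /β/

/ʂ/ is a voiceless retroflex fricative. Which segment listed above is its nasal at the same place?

The nasal at the same place is a retroflex nasal — in this inventory, /ɳ/.

/ɳ/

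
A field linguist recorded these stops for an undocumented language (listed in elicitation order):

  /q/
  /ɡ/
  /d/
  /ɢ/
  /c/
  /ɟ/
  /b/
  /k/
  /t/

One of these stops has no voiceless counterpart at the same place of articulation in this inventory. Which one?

/b/

Alveolar: /t/ ~ /d/
Palatal: /c/ ~ /ɟ/
Velar: /k/ ~ /ɡ/
Uvular: /q/ ~ /ɢ/
Bilabial: only /b/ (voiced); no voiceless partner.
So /b/ is the unpaired segment.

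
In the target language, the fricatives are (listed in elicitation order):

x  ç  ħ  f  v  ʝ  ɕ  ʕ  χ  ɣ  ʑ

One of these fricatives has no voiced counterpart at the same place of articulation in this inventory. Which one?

Labiodental: /f/ ~ /v/
Alveolo-palatal: /ɕ/ ~ /ʑ/
Palatal: /ç/ ~ /ʝ/
Velar: /x/ ~ /ɣ/
Pharyngeal: /ħ/ ~ /ʕ/
Uvular: only /χ/ (voiceless); no voiced partner.
So /χ/ is the unpaired segment.

/χ/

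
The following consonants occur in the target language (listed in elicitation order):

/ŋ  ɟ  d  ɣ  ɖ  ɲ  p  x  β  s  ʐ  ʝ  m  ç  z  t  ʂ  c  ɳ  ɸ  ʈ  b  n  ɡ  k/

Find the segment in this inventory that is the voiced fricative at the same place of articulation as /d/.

/z/

/d/ is a voiced alveolar stop.
The voiced fricative at the same place is a voiced alveolar fricative — in this inventory, /z/.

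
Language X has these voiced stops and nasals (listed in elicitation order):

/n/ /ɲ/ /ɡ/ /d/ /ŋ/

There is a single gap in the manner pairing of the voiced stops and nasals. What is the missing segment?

place of articulation  oral stop  nasal   
alveolar          d         n       
palatal           —         ɲ       
velar             ɡ         ŋ       
The palatal row has no oral stop member, so the gap is the palatal oral stop /ɟ/.

/ɟ/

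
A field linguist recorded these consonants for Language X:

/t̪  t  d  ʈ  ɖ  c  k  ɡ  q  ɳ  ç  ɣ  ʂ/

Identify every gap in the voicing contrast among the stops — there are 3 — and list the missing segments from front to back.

dental: voiceless /t̪/, voiced —.
alveolar: voiceless /t/, voiced /d/.
retroflex: voiceless /ʈ/, voiced /ɖ/.
palatal: voiceless /c/, voiced —.
velar: voiceless /k/, voiced /ɡ/.
uvular: voiceless /q/, voiced —.
Gaps, from front to back: dental lacks voiced (/d̪/); palatal lacks voiced (/ɟ/); uvular lacks voiced (/ɢ/).

/d̪/, /ɟ/, /ɢ/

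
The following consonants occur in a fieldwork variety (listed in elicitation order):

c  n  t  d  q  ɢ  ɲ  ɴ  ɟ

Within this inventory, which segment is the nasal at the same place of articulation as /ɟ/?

/ɟ/ is a voiced palatal stop.
The nasal at the same place is a palatal nasal — in this inventory, /ɲ/.

/ɲ/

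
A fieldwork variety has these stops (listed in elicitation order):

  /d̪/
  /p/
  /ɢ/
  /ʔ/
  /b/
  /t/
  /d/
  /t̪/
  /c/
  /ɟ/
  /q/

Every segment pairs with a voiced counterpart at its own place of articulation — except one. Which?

/ʔ/

Bilabial: /p/ ~ /b/
Dental: /t̪/ ~ /d̪/
Alveolar: /t/ ~ /d/
Palatal: /c/ ~ /ɟ/
Uvular: /q/ ~ /ɢ/
Glottal: only /ʔ/ (voiceless); no voiced partner.
So /ʔ/ is the unpaired segment.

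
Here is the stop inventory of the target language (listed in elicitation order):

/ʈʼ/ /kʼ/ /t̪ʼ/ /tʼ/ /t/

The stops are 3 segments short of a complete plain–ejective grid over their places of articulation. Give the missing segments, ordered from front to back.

/t̪/, /ʈ/, /k/

dental: plain —, ejective /t̪ʼ/.
alveolar: plain /t/, ejective /tʼ/.
retroflex: plain —, ejective /ʈʼ/.
velar: plain —, ejective /kʼ/.
Gaps, from front to back: dental lacks plain (/t̪/); retroflex lacks plain (/ʈ/); velar lacks plain (/k/).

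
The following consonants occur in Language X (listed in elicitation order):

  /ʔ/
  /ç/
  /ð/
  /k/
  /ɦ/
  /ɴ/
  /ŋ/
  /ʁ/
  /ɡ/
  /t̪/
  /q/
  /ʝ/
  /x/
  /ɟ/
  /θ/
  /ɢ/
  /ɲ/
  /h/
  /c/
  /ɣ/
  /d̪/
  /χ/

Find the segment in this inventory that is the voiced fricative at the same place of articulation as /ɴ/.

/ɴ/ is an uvular nasal.
The voiced fricative at the same place is a voiced uvular fricative — in this inventory, /ʁ/.

/ʁ/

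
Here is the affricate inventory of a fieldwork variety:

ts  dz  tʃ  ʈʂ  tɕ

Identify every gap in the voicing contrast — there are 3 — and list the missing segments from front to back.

/dʒ/, /ɖʐ/, /dʑ/

place of articulation  voiceless  voiced  
alveolar          ts        dz      
postalveolar      tʃ        —       
retroflex         ʈʂ        —       
alveolo-palatal   tɕ        —       
Gaps, from front to back: postalveolar lacks voiced (/dʒ/); retroflex lacks voiced (/ɖʐ/); alveolo-palatal lacks voiced (/dʑ/).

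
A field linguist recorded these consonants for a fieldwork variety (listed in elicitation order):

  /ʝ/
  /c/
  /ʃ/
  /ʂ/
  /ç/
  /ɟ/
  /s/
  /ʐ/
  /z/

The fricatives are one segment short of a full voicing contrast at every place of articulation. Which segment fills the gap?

/ʒ/

alveolar: voiceless /s/, voiced /z/.
postalveolar: voiceless /ʃ/, voiced —.
retroflex: voiceless /ʂ/, voiced /ʐ/.
palatal: voiceless /ç/, voiced /ʝ/.
The postalveolar row has no voiced member, so the gap is the voiced postalveolar fricative /ʒ/.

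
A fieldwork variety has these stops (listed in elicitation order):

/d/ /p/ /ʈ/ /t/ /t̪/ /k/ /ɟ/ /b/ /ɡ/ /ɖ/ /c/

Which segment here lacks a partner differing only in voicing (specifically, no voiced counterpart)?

/t̪/

Bilabial: /p/ ~ /b/
Alveolar: /t/ ~ /d/
Retroflex: /ʈ/ ~ /ɖ/
Palatal: /c/ ~ /ɟ/
Velar: /k/ ~ /ɡ/
Dental: only /t̪/ (voiceless); no voiced partner.
So /t̪/ is the unpaired segment.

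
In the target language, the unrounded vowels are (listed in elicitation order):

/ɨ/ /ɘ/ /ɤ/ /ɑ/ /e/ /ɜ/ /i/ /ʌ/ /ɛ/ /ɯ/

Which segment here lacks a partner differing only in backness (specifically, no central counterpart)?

High: /i/ ~ /ɨ/ ~ /ɯ/
High-mid: /e/ ~ /ɘ/ ~ /ɤ/
Low-mid: /ɛ/ ~ /ɜ/ ~ /ʌ/
Low: only /ɑ/ (back); no central partner.
So /ɑ/ is the unpaired segment.

/ɑ/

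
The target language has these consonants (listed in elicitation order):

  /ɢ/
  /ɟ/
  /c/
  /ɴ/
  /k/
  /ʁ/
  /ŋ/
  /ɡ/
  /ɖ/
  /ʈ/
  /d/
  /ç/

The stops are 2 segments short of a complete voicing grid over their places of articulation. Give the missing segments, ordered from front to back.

Voiceless: /ʈ/ (retroflex), /c/ (palatal), /k/ (velar).
Voiced: /d/ (alveolar), /ɖ/ (retroflex), /ɟ/ (palatal), /ɡ/ (velar), /ɢ/ (uvular).
Gaps, from front to back: alveolar lacks voiceless (/t/); uvular lacks voiceless (/q/).

/t/, /q/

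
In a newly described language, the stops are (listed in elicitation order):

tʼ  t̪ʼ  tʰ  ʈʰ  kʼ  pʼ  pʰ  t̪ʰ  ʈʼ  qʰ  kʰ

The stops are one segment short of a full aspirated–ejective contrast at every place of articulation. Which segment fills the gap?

/qʼ/

Aspirated: /pʰ/ (bilabial), /t̪ʰ/ (dental), /tʰ/ (alveolar), /ʈʰ/ (retroflex), /kʰ/ (velar), /qʰ/ (uvular).
Ejective: /pʼ/ (bilabial), /t̪ʼ/ (dental), /tʼ/ (alveolar), /ʈʼ/ (retroflex), /kʼ/ (velar).
The uvular row has no ejective member, so the gap is the ejective uvular stop /qʼ/.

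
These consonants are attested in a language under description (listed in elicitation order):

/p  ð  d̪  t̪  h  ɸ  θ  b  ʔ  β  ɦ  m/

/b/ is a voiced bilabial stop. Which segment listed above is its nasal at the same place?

The nasal at the same place is a bilabial nasal — in this inventory, /m/.

/m/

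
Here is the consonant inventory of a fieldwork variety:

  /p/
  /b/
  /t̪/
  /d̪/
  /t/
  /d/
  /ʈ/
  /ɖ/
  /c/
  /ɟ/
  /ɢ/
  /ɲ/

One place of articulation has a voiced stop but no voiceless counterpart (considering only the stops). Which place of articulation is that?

place of articulation  voiceless  voiced  
bilabial          p         b       
dental            t̪        d̪      
alveolar          t         d       
retroflex         ʈ         ɖ       
palatal           c         ɟ       
uvular            —         ɢ       
Every place of articulation has a voiceless member except uvular, where /q/ would be expected.

uvular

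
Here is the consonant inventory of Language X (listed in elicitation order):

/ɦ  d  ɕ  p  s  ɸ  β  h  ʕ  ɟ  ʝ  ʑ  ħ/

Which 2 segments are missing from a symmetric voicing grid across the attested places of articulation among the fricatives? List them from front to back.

/z/, /ç/

bilabial: voiceless /ɸ/, voiced /β/.
alveolar: voiceless /s/, voiced —.
alveolo-palatal: voiceless /ɕ/, voiced /ʑ/.
palatal: voiceless —, voiced /ʝ/.
pharyngeal: voiceless /ħ/, voiced /ʕ/.
glottal: voiceless /h/, voiced /ɦ/.
Gaps, from front to back: alveolar lacks voiced (/z/); palatal lacks voiceless (/ç/).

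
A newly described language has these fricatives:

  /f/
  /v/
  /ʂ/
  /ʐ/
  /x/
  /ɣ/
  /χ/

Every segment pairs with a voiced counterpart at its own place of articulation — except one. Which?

Labiodental: /f/ ~ /v/
Retroflex: /ʂ/ ~ /ʐ/
Velar: /x/ ~ /ɣ/
Uvular: only /χ/ (voiceless); no voiced partner.
So /χ/ is the unpaired segment.

/χ/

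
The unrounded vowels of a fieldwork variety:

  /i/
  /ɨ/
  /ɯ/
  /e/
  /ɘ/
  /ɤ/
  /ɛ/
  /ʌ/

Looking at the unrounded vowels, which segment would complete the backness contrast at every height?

height            front     central   back    
high              i         ɨ         ɯ       
high-mid          e         ɘ         ɤ       
low-mid           ɛ         —         ʌ       
The low-mid row has no central member, so the gap is the low-mid central unrounded vowel /ɜ/.

/ɜ/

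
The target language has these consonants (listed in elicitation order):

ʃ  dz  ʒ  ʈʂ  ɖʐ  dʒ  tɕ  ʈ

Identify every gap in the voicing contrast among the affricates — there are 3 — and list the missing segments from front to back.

/ts/, /tʃ/, /dʑ/

alveolar: voiceless —, voiced /dz/.
postalveolar: voiceless —, voiced /dʒ/.
retroflex: voiceless /ʈʂ/, voiced /ɖʐ/.
alveolo-palatal: voiceless /tɕ/, voiced —.
Gaps, from front to back: alveolar lacks voiceless (/ts/); postalveolar lacks voiceless (/tʃ/); alveolo-palatal lacks voiced (/dʑ/).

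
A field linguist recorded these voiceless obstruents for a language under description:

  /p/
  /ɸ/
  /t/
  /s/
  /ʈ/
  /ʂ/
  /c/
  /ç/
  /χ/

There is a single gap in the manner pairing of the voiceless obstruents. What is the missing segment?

/q/

bilabial: stop /p/, fricative /ɸ/.
alveolar: stop /t/, fricative /s/.
retroflex: stop /ʈ/, fricative /ʂ/.
palatal: stop /c/, fricative /ç/.
uvular: stop —, fricative /χ/.
The uvular row has no stop member, so the gap is the uvular stop /q/.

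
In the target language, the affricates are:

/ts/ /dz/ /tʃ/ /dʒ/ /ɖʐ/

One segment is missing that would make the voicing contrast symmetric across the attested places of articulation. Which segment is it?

Voiceless: /ts/ (alveolar), /tʃ/ (postalveolar).
Voiced: /dz/ (alveolar), /dʒ/ (postalveolar), /ɖʐ/ (retroflex).
The retroflex row has no voiceless member, so the gap is the voiceless retroflex affricate /ʈʂ/.

/ʈʂ/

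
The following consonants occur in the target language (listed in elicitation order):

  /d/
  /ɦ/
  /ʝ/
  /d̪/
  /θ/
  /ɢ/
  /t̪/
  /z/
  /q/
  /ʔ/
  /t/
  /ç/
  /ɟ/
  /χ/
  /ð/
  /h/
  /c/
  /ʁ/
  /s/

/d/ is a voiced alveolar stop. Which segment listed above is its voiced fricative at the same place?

/z/

The voiced fricative at the same place is a voiced alveolar fricative — in this inventory, /z/.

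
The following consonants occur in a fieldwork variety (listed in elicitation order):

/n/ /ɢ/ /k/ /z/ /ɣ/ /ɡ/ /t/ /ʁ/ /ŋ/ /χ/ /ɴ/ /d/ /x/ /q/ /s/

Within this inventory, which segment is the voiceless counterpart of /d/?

/d/ is a voiced alveolar stop.
The voiceless counterpart is a voiceless alveolar stop — in this inventory, /t/.

/t/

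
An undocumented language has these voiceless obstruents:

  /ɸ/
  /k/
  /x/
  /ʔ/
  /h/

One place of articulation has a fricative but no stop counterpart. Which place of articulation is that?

bilabial

place of articulation  stop      fricative
bilabial          —         ɸ       
velar             k         x       
glottal           ʔ         h       
Every place of articulation has a stop member except bilabial, where /p/ would be expected.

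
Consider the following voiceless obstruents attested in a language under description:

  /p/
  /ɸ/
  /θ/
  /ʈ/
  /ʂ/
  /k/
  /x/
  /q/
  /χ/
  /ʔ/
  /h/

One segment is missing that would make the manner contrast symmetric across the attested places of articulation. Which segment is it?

bilabial: stop /p/, fricative /ɸ/.
dental: stop —, fricative /θ/.
retroflex: stop /ʈ/, fricative /ʂ/.
velar: stop /k/, fricative /x/.
uvular: stop /q/, fricative /χ/.
glottal: stop /ʔ/, fricative /h/.
The dental row has no stop member, so the gap is the dental stop /t̪/.

/t̪/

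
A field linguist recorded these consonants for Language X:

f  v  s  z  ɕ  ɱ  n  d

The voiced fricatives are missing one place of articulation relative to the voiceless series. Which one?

Voiceless: /f/ (labiodental), /s/ (alveolar), /ɕ/ (alveolo-palatal).
Voiced: /v/ (labiodental), /z/ (alveolar).
Every place of articulation has a voiced member except alveolo-palatal, where /ʑ/ would be expected.

alveolo-palatal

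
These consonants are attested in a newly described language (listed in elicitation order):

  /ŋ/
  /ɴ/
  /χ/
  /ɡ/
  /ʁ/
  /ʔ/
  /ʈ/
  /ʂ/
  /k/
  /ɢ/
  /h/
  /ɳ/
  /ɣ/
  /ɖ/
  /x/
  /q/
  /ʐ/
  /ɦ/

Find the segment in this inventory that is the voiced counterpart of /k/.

/k/ is a voiceless velar stop.
The voiced counterpart is a voiced velar stop — in this inventory, /ɡ/.

/ɡ/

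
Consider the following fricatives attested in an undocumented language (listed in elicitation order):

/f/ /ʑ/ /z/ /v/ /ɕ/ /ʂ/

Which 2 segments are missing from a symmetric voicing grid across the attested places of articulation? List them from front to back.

/s/, /ʐ/

labiodental: voiceless /f/, voiced /v/.
alveolar: voiceless —, voiced /z/.
retroflex: voiceless /ʂ/, voiced —.
alveolo-palatal: voiceless /ɕ/, voiced /ʑ/.
Gaps, from front to back: alveolar lacks voiceless (/s/); retroflex lacks voiced (/ʐ/).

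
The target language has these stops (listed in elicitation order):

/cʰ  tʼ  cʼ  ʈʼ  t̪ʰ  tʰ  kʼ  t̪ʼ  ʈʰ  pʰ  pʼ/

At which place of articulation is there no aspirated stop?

velar

Aspirated: /pʰ/ (bilabial), /t̪ʰ/ (dental), /tʰ/ (alveolar), /ʈʰ/ (retroflex), /cʰ/ (palatal).
Ejective: /pʼ/ (bilabial), /t̪ʼ/ (dental), /tʼ/ (alveolar), /ʈʼ/ (retroflex), /cʼ/ (palatal), /kʼ/ (velar).
Every place of articulation has an aspirated member except velar, where /kʰ/ would be expected.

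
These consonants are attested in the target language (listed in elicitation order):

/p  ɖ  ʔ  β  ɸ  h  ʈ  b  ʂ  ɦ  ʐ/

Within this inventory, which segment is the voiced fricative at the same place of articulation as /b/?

/b/ is a voiced bilabial stop.
The voiced fricative at the same place is a voiced bilabial fricative — in this inventory, /β/.

/β/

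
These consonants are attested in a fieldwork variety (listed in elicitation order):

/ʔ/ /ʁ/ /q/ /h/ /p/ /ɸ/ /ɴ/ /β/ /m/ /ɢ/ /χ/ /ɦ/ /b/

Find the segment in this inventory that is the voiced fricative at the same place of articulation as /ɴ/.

/ɴ/ is an uvular nasal.
The voiced fricative at the same place is a voiced uvular fricative — in this inventory, /ʁ/.

/ʁ/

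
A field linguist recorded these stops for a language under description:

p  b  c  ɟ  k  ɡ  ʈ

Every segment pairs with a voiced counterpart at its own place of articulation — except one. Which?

Bilabial: /p/ ~ /b/
Palatal: /c/ ~ /ɟ/
Velar: /k/ ~ /ɡ/
Retroflex: only /ʈ/ (voiceless); no voiced partner.
So /ʈ/ is the unpaired segment.

/ʈ/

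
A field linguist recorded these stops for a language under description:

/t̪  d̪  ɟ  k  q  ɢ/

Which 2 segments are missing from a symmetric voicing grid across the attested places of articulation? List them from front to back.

dental: voiceless /t̪/, voiced /d̪/.
palatal: voiceless —, voiced /ɟ/.
velar: voiceless /k/, voiced —.
uvular: voiceless /q/, voiced /ɢ/.
Gaps, from front to back: palatal lacks voiceless (/c/); velar lacks voiced (/ɡ/).

/c/, /ɡ/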